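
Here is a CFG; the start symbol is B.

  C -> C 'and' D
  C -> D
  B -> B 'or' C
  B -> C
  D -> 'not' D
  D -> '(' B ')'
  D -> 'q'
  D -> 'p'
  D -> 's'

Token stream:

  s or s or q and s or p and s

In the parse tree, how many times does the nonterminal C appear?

[B [B [B [B [C [D s]]] or [C [D s]]] or [C [C [D q]] and [D s]]] or [C [C [D p]] and [D s]]]

6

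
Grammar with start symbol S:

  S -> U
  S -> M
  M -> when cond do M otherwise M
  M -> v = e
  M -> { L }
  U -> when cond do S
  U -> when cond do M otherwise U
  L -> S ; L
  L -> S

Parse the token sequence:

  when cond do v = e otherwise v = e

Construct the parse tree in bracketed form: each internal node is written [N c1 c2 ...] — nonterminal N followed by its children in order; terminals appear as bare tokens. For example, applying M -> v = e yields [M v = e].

[S [M when cond do [M v = e] otherwise [M v = e]]]

S
M
when cond do M otherwise M
when cond do v = e otherwise M
when cond do v = e otherwise v = e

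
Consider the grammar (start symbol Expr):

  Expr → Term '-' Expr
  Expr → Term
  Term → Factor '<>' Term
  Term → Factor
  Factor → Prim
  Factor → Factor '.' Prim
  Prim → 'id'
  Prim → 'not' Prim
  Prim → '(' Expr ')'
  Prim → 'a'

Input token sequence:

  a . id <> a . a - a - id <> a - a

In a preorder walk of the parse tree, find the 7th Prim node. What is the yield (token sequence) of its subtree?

a

[Expr [Term [Factor [Factor [Prim a]] . [Prim id]] <> [Term [Factor [Factor [Prim a]] . [Prim a]]]] - [Expr [Term [Factor [Prim a]]] - [Expr [Term [Factor [Prim id]] <> [Term [Factor [Prim a]]]] - [Expr [Term [Factor [Prim a]]]]]]]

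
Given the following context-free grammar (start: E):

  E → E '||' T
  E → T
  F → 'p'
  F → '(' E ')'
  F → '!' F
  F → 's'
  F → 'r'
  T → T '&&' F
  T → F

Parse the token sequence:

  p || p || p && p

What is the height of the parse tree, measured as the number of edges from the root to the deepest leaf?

[E [E [E [T [F p]]] || [T [F p]]] || [T [T [F p]] && [F p]]]

5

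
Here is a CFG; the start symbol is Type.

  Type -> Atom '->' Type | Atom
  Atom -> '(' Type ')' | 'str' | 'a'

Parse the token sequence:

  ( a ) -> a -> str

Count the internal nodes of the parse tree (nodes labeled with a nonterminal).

8

[Type [Atom ( [Type [Atom a]] )] -> [Type [Atom a] -> [Type [Atom str]]]]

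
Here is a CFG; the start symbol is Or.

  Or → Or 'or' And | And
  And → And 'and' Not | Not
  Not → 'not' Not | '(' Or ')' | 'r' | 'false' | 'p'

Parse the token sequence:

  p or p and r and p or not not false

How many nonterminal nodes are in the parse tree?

15

[Or [Or [Or [And [Not p]]] or [And [And [And [Not p]] and [Not r]] and [Not p]]] or [And [Not not [Not not [Not false]]]]]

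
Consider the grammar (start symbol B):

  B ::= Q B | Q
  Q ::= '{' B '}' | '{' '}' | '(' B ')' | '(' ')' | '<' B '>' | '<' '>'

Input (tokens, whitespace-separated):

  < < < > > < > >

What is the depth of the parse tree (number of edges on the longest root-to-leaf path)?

[B [Q < [B [Q < [B [Q < >]] >] [B [Q < >]]] >]]

6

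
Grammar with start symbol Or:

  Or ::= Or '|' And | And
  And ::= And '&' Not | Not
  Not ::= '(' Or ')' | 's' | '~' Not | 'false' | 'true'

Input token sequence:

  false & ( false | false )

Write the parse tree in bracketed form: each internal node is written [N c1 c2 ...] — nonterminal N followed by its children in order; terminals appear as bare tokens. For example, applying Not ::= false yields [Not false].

[Or [And [And [Not false]] & [Not ( [Or [Or [And [Not false]]] | [And [Not false]]] )]]]

Or
And
And & Not
Not & Not
false & Not
false & ( Or )
false & ( Or | And )
false & ( And | And )
false & ( Not | And )
false & ( false | And )
false & ( false | Not )
false & ( false | false )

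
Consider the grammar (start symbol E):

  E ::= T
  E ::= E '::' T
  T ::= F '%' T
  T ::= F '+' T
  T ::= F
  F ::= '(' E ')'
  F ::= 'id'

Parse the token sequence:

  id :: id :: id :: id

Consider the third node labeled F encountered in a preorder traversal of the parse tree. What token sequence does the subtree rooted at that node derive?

[E [E [E [E [T [F id]]] :: [T [F id]]] :: [T [F id]]] :: [T [F id]]]

id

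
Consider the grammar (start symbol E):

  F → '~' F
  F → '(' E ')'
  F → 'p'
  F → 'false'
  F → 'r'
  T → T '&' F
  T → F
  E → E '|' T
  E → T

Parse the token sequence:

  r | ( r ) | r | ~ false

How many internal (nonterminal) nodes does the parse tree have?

16

[E [E [E [E [T [F r]]] | [T [F ( [E [T [F r]]] )]]] | [T [F r]]] | [T [F ~ [F false]]]]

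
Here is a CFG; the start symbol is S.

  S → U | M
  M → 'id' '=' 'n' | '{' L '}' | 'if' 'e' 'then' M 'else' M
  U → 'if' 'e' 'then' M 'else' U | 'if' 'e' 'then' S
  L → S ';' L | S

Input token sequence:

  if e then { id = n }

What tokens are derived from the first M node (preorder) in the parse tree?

[S [U if e then [S [M { [L [S [M id = n]]] }]]]]

{ id = n }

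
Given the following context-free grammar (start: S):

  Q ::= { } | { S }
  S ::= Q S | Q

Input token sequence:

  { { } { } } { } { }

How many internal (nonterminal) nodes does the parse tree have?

10

[S [Q { [S [Q { }] [S [Q { }]]] }] [S [Q { }] [S [Q { }]]]]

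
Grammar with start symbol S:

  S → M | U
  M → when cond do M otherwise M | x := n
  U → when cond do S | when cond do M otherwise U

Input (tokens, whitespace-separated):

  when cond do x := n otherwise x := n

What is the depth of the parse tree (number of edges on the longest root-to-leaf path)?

3

[S [M when cond do [M x := n] otherwise [M x := n]]]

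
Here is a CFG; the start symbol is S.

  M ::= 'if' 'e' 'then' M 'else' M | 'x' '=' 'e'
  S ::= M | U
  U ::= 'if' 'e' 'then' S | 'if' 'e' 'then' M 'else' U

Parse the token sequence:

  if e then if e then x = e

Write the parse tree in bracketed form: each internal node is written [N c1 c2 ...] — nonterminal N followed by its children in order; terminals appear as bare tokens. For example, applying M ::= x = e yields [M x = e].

[S [U if e then [S [U if e then [S [M x = e]]]]]]

S
U
if e then S
if e then U
if e then if e then S
if e then if e then M
if e then if e then x = e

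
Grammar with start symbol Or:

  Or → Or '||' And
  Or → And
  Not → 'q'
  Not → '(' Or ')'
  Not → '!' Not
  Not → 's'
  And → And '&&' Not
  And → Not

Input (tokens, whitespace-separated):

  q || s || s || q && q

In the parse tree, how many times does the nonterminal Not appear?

[Or [Or [Or [Or [And [Not q]]] || [And [Not s]]] || [And [Not s]]] || [And [And [Not q]] && [Not q]]]

5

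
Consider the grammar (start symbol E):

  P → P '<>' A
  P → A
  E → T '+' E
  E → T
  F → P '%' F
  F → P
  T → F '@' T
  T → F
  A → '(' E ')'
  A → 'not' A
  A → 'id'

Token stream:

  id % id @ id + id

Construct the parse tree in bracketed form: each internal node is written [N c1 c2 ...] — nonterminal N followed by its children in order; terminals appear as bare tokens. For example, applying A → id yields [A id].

[E [T [F [P [A id]] % [F [P [A id]]]] @ [T [F [P [A id]]]]] + [E [T [F [P [A id]]]]]]

E
T + E
F @ T + E
P % F @ T + E
A % F @ T + E
id % F @ T + E
id % P @ T + E
id % A @ T + E
id % id @ T + E
id % id @ F + E
id % id @ P + E
id % id @ A + E
id % id @ id + E
id % id @ id + T
id % id @ id + F
id % id @ id + P
id % id @ id + A
id % id @ id + id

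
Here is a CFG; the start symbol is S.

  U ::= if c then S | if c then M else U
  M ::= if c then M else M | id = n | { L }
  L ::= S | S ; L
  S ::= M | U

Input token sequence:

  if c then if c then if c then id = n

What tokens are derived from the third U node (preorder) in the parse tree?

if c then id = n

[S [U if c then [S [U if c then [S [U if c then [S [M id = n]]]]]]]]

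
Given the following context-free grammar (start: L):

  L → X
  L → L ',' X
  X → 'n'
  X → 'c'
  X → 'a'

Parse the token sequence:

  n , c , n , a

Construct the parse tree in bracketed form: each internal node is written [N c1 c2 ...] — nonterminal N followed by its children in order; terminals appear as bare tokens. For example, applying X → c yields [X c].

[L [L [L [L [X n]] , [X c]] , [X n]] , [X a]]

L
L , X
L , X , X
L , X , X , X
X , X , X , X
n , X , X , X
n , c , X , X
n , c , n , X
n , c , n , a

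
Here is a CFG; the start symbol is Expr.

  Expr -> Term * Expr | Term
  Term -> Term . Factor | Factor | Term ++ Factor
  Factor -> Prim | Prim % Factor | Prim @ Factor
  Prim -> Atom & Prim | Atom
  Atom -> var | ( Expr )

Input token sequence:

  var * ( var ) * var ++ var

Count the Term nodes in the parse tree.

5

[Expr [Term [Factor [Prim [Atom var]]]] * [Expr [Term [Factor [Prim [Atom ( [Expr [Term [Factor [Prim [Atom var]]]]] )]]]] * [Expr [Term [Term [Factor [Prim [Atom var]]]] ++ [Factor [Prim [Atom var]]]]]]]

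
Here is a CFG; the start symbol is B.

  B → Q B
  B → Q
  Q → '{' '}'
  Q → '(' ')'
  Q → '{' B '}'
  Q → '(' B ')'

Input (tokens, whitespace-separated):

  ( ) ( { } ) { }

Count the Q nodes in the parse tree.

[B [Q ( )] [B [Q ( [B [Q { }]] )] [B [Q { }]]]]

4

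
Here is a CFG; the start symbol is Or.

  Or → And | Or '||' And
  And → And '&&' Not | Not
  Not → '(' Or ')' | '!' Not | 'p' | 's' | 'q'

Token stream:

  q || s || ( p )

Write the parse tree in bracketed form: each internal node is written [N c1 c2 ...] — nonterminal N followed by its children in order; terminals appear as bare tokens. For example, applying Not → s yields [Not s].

Or
Or || And
Or || And || And
And || And || And
Not || And || And
q || And || And
q || Not || And
q || s || And
q || s || Not
q || s || ( Or )
q || s || ( And )
q || s || ( Not )
q || s || ( p )

[Or [Or [Or [And [Not q]]] || [And [Not s]]] || [And [Not ( [Or [And [Not p]]] )]]]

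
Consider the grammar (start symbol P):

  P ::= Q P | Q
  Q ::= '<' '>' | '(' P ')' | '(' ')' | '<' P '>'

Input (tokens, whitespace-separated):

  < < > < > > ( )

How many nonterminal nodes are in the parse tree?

[P [Q < [P [Q < >] [P [Q < >]]] >] [P [Q ( )]]]

8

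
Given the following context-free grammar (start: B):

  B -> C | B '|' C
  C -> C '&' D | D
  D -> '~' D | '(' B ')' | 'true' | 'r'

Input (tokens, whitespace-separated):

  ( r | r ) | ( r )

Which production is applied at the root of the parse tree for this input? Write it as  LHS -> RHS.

[B [B [C [D ( [B [B [C [D r]]] | [C [D r]]] )]]] | [C [D ( [B [C [D r]]] )]]]

B -> B '|' C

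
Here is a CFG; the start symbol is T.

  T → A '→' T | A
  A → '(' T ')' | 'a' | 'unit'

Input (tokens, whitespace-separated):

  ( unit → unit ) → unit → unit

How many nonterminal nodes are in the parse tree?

10

[T [A ( [T [A unit] → [T [A unit]]] )] → [T [A unit] → [T [A unit]]]]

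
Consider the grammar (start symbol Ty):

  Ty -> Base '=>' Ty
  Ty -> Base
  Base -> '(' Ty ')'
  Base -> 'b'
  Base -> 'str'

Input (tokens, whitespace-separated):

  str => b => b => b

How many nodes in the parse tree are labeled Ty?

4

[Ty [Base str] => [Ty [Base b] => [Ty [Base b] => [Ty [Base b]]]]]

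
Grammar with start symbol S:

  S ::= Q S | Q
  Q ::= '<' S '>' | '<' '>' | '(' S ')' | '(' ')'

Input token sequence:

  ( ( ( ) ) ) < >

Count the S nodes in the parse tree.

4

[S [Q ( [S [Q ( [S [Q ( )]] )]] )] [S [Q < >]]]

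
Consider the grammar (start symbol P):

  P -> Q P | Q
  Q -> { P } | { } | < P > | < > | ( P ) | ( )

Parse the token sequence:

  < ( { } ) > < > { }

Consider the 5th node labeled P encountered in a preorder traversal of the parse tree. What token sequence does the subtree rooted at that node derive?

[P [Q < [P [Q ( [P [Q { }]] )]] >] [P [Q < >] [P [Q { }]]]]

{ }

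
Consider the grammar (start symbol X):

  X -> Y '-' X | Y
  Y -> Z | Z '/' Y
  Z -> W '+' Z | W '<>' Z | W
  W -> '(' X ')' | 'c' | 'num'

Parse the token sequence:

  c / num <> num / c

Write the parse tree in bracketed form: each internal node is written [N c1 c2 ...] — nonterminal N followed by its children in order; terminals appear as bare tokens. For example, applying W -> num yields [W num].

[X [Y [Z [W c]] / [Y [Z [W num] <> [Z [W num]]] / [Y [Z [W c]]]]]]

X
Y
Z / Y
W / Y
c / Y
c / Z / Y
c / W <> Z / Y
c / num <> Z / Y
c / num <> W / Y
c / num <> num / Y
c / num <> num / Z
c / num <> num / W
c / num <> num / c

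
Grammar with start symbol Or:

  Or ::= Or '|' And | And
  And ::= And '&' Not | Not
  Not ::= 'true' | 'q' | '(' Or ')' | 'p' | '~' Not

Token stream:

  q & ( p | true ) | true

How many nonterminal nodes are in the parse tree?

[Or [Or [And [And [Not q]] & [Not ( [Or [Or [And [Not p]]] | [And [Not true]]] )]]] | [And [Not true]]]

14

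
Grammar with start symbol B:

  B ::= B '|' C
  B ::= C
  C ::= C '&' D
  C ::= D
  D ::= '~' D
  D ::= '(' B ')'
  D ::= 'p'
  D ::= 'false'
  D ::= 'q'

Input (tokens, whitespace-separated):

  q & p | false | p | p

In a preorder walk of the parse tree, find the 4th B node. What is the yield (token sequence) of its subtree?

[B [B [B [B [C [C [D q]] & [D p]]] | [C [D false]]] | [C [D p]]] | [C [D p]]]

q & p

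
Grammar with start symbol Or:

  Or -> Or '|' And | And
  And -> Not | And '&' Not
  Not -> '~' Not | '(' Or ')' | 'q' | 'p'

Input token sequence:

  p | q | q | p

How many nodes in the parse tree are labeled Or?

[Or [Or [Or [Or [And [Not p]]] | [And [Not q]]] | [And [Not q]]] | [And [Not p]]]

4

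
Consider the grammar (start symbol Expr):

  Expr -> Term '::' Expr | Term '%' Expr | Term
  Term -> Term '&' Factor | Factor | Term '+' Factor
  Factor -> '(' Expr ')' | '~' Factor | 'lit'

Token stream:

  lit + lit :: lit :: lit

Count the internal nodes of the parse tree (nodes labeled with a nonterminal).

[Expr [Term [Term [Factor lit]] + [Factor lit]] :: [Expr [Term [Factor lit]] :: [Expr [Term [Factor lit]]]]]

11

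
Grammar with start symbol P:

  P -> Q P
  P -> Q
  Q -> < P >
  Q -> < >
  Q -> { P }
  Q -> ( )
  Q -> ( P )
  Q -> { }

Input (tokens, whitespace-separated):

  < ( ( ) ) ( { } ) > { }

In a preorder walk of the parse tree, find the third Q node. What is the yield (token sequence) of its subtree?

[P [Q < [P [Q ( [P [Q ( )]] )] [P [Q ( [P [Q { }]] )]]] >] [P [Q { }]]]

( )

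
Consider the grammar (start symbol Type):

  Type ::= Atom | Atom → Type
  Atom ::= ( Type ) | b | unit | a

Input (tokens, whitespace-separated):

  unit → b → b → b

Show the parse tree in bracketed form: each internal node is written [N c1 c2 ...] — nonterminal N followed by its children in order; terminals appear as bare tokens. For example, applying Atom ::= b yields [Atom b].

Type
Atom → Type
unit → Type
unit → Atom → Type
unit → b → Type
unit → b → Atom → Type
unit → b → b → Type
unit → b → b → Atom
unit → b → b → b

[Type [Atom unit] → [Type [Atom b] → [Type [Atom b] → [Type [Atom b]]]]]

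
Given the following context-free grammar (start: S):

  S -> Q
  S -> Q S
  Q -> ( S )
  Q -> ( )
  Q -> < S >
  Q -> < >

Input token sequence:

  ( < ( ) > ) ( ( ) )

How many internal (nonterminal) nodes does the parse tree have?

10

[S [Q ( [S [Q < [S [Q ( )]] >]] )] [S [Q ( [S [Q ( )]] )]]]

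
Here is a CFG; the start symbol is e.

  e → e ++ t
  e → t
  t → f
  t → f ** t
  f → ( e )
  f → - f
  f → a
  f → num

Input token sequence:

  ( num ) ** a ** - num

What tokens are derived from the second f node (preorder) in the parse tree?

[e [t [f ( [e [t [f num]]] )] ** [t [f a] ** [t [f - [f num]]]]]]

num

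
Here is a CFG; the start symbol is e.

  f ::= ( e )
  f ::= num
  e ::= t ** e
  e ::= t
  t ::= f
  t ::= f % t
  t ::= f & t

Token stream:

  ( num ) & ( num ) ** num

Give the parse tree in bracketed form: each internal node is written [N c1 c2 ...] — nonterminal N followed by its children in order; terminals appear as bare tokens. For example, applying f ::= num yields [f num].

e
t ** e
f & t ** e
( e ) & t ** e
( t ) & t ** e
( f ) & t ** e
( num ) & t ** e
( num ) & f ** e
( num ) & ( e ) ** e
( num ) & ( t ) ** e
( num ) & ( f ) ** e
( num ) & ( num ) ** e
( num ) & ( num ) ** t
( num ) & ( num ) ** f
( num ) & ( num ) ** num

[e [t [f ( [e [t [f num]]] )] & [t [f ( [e [t [f num]]] )]]] ** [e [t [f num]]]]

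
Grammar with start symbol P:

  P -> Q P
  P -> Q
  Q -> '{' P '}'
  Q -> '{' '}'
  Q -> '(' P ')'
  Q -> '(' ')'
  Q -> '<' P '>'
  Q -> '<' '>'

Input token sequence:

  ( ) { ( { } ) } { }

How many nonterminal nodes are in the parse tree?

10

[P [Q ( )] [P [Q { [P [Q ( [P [Q { }]] )]] }] [P [Q { }]]]]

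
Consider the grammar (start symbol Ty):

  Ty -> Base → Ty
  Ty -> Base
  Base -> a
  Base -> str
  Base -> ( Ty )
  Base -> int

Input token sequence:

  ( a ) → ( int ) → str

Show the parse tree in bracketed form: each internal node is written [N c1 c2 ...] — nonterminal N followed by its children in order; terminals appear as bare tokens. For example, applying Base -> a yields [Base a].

[Ty [Base ( [Ty [Base a]] )] → [Ty [Base ( [Ty [Base int]] )] → [Ty [Base str]]]]

Ty
Base → Ty
( Ty ) → Ty
( Base ) → Ty
( a ) → Ty
( a ) → Base → Ty
( a ) → ( Ty ) → Ty
( a ) → ( Base ) → Ty
( a ) → ( int ) → Ty
( a ) → ( int ) → Base
( a ) → ( int ) → str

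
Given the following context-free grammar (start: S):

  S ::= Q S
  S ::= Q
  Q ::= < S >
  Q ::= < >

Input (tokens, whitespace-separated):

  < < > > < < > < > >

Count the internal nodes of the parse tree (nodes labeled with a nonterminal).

10

[S [Q < [S [Q < >]] >] [S [Q < [S [Q < >] [S [Q < >]]] >]]]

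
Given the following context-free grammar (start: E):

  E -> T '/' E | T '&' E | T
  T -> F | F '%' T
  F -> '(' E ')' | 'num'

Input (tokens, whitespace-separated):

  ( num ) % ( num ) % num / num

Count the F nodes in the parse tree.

[E [T [F ( [E [T [F num]]] )] % [T [F ( [E [T [F num]]] )] % [T [F num]]]] / [E [T [F num]]]]

6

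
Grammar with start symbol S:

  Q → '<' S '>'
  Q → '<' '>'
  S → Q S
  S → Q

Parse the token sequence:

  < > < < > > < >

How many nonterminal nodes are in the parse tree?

[S [Q < >] [S [Q < [S [Q < >]] >] [S [Q < >]]]]

8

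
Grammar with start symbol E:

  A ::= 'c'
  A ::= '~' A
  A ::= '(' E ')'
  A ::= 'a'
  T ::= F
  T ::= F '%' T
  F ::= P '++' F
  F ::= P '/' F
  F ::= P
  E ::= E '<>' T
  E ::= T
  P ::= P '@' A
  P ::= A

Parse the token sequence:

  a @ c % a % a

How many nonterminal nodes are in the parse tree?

[E [T [F [P [P [A a]] @ [A c]]] % [T [F [P [A a]]] % [T [F [P [A a]]]]]]]

15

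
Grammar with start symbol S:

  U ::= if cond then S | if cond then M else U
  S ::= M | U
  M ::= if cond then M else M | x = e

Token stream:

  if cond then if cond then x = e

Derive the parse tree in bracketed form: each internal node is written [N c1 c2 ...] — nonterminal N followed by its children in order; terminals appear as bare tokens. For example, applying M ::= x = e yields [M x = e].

[S [U if cond then [S [U if cond then [S [M x = e]]]]]]

S
U
if cond then S
if cond then U
if cond then if cond then S
if cond then if cond then M
if cond then if cond then x = e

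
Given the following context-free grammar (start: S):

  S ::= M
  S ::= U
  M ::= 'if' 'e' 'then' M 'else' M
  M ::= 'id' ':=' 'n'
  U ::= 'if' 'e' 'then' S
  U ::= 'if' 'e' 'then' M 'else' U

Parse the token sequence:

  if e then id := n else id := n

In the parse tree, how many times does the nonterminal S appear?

1

[S [M if e then [M id := n] else [M id := n]]]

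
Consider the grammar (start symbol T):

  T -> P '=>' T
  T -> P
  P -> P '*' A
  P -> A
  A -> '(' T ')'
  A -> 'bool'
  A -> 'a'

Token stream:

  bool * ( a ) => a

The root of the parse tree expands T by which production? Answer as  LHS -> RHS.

[T [P [P [A bool]] * [A ( [T [P [A a]]] )]] => [T [P [A a]]]]

T -> P '=>' T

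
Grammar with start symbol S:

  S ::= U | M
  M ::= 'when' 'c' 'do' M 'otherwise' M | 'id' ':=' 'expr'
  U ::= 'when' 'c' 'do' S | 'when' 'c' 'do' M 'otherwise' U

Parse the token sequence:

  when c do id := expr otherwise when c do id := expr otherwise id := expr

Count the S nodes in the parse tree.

1

[S [M when c do [M id := expr] otherwise [M when c do [M id := expr] otherwise [M id := expr]]]]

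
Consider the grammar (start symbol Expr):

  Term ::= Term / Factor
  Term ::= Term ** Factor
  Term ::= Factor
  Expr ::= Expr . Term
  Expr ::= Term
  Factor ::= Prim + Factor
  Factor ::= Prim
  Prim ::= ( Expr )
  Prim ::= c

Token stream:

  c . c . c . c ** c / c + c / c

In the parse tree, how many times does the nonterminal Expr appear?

[Expr [Expr [Expr [Expr [Term [Factor [Prim c]]]] . [Term [Factor [Prim c]]]] . [Term [Factor [Prim c]]]] . [Term [Term [Term [Term [Factor [Prim c]]] ** [Factor [Prim c]]] / [Factor [Prim c] + [Factor [Prim c]]]] / [Factor [Prim c]]]]

4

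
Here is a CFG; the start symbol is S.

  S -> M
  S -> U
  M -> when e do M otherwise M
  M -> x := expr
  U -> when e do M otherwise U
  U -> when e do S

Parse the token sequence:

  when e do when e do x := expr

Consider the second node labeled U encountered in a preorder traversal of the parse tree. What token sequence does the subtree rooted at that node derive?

[S [U when e do [S [U when e do [S [M x := expr]]]]]]

when e do x := expr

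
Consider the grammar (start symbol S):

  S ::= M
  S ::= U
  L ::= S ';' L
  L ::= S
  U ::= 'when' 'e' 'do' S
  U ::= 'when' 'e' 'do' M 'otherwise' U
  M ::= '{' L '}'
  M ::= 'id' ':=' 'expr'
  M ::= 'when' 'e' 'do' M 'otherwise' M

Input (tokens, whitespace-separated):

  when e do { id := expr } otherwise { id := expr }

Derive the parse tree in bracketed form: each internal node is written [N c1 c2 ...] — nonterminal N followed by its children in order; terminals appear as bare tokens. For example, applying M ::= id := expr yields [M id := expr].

[S [M when e do [M { [L [S [M id := expr]]] }] otherwise [M { [L [S [M id := expr]]] }]]]

S
M
when e do M otherwise M
when e do { L } otherwise M
when e do { S } otherwise M
when e do { M } otherwise M
when e do { id := expr } otherwise M
when e do { id := expr } otherwise { L }
when e do { id := expr } otherwise { S }
when e do { id := expr } otherwise { M }
when e do { id := expr } otherwise { id := expr }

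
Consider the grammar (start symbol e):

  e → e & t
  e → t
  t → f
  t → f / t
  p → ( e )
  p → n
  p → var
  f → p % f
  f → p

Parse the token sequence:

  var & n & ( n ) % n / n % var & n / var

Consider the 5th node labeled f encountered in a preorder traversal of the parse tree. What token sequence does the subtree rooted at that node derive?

n

[e [e [e [e [t [f [p var]]]] & [t [f [p n]]]] & [t [f [p ( [e [t [f [p n]]]] )] % [f [p n]]] / [t [f [p n] % [f [p var]]]]]] & [t [f [p n]] / [t [f [p var]]]]]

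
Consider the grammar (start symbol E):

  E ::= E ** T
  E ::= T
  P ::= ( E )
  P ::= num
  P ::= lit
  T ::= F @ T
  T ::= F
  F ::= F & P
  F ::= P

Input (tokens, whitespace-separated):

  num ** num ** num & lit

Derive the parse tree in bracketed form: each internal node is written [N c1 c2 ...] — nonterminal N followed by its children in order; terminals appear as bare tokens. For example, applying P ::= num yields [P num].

E
E ** T
E ** T ** T
T ** T ** T
F ** T ** T
P ** T ** T
num ** T ** T
num ** F ** T
num ** P ** T
num ** num ** T
num ** num ** F
num ** num ** F & P
num ** num ** P & P
num ** num ** num & P
num ** num ** num & lit

[E [E [E [T [F [P num]]]] ** [T [F [P num]]]] ** [T [F [F [P num]] & [P lit]]]]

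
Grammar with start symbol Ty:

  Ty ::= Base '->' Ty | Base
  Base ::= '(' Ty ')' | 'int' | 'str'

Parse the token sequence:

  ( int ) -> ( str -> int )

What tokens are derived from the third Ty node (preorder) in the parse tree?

( str -> int )

[Ty [Base ( [Ty [Base int]] )] -> [Ty [Base ( [Ty [Base str] -> [Ty [Base int]]] )]]]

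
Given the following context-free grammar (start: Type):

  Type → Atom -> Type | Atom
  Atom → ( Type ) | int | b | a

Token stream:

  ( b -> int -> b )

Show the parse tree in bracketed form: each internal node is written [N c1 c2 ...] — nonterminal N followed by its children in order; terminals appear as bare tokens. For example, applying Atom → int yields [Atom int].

[Type [Atom ( [Type [Atom b] -> [Type [Atom int] -> [Type [Atom b]]]] )]]

Type
Atom
( Type )
( Atom -> Type )
( b -> Type )
( b -> Atom -> Type )
( b -> int -> Type )
( b -> int -> Atom )
( b -> int -> b )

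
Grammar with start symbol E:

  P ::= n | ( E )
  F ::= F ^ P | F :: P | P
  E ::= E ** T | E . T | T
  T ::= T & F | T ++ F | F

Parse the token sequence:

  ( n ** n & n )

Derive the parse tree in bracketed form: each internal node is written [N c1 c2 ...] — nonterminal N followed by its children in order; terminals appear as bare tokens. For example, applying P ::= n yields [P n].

[E [T [F [P ( [E [E [T [F [P n]]]] ** [T [T [F [P n]]] & [F [P n]]]] )]]]]

E
T
F
P
( E )
( E ** T )
( T ** T )
( F ** T )
( P ** T )
( n ** T )
( n ** T & F )
( n ** F & F )
( n ** P & F )
( n ** n & F )
( n ** n & P )
( n ** n & n )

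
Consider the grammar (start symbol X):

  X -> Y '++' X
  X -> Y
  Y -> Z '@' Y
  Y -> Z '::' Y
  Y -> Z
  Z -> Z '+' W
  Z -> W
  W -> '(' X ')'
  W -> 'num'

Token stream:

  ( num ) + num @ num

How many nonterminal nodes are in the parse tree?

13

[X [Y [Z [Z [W ( [X [Y [Z [W num]]]] )]] + [W num]] @ [Y [Z [W num]]]]]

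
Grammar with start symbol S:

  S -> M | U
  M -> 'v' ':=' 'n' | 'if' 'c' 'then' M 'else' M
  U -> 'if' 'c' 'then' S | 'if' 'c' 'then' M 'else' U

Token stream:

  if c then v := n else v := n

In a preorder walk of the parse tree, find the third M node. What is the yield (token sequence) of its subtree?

[S [M if c then [M v := n] else [M v := n]]]

v := n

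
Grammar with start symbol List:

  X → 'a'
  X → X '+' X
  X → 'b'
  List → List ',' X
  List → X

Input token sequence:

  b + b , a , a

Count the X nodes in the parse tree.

[List [List [List [X [X b] + [X b]]] , [X a]] , [X a]]

5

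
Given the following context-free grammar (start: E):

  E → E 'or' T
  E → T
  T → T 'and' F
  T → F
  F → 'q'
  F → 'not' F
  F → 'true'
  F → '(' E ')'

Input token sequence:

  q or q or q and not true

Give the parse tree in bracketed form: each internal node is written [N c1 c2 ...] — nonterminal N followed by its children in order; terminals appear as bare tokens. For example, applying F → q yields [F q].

E
E or T
E or T or T
T or T or T
F or T or T
q or T or T
q or F or T
q or q or T
q or q or T and F
q or q or F and F
q or q or q and F
q or q or q and not F
q or q or q and not true

[E [E [E [T [F q]]] or [T [F q]]] or [T [T [F q]] and [F not [F true]]]]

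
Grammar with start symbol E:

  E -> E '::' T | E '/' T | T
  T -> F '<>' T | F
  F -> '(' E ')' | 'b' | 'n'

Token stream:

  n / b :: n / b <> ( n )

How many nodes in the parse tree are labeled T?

[E [E [E [E [T [F n]]] / [T [F b]]] :: [T [F n]]] / [T [F b] <> [T [F ( [E [T [F n]]] )]]]]

6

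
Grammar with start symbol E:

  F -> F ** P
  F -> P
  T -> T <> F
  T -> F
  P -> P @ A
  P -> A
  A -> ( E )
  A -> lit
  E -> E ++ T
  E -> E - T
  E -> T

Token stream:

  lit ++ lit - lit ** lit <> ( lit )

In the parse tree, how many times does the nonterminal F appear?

6

[E [E [E [T [F [P [A lit]]]]] ++ [T [F [P [A lit]]]]] - [T [T [F [F [P [A lit]]] ** [P [A lit]]]] <> [F [P [A ( [E [T [F [P [A lit]]]]] )]]]]]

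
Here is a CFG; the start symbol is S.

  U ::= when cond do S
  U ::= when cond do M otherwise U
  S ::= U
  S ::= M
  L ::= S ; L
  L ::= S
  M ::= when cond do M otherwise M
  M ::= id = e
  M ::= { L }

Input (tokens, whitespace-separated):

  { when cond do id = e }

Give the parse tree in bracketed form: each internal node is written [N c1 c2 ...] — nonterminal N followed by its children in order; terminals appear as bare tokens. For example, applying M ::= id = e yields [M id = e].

[S [M { [L [S [U when cond do [S [M id = e]]]]] }]]

S
M
{ L }
{ S }
{ U }
{ when cond do S }
{ when cond do M }
{ when cond do id = e }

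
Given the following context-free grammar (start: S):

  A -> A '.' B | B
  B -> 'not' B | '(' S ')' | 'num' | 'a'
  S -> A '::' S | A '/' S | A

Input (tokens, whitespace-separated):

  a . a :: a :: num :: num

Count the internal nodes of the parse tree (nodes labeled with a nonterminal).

[S [A [A [B a]] . [B a]] :: [S [A [B a]] :: [S [A [B num]] :: [S [A [B num]]]]]]

14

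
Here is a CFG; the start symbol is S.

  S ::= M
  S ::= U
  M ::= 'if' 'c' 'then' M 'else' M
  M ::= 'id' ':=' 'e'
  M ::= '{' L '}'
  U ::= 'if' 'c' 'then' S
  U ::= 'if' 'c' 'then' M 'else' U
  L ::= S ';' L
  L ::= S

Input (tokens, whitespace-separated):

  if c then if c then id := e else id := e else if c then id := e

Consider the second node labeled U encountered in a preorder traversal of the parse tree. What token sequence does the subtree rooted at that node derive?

if c then id := e

[S [U if c then [M if c then [M id := e] else [M id := e]] else [U if c then [S [M id := e]]]]]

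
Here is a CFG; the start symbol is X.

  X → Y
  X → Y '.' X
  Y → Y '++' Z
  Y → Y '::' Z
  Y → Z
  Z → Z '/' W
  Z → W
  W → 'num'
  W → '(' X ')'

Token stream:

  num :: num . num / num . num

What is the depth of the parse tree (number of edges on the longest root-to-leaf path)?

[X [Y [Y [Z [W num]]] :: [Z [W num]]] . [X [Y [Z [Z [W num]] / [W num]]] . [X [Y [Z [W num]]]]]]

6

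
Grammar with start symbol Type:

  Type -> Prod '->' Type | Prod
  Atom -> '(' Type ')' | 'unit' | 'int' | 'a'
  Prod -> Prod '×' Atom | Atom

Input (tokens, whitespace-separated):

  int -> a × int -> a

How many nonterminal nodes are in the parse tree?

[Type [Prod [Atom int]] -> [Type [Prod [Prod [Atom a]] × [Atom int]] -> [Type [Prod [Atom a]]]]]

11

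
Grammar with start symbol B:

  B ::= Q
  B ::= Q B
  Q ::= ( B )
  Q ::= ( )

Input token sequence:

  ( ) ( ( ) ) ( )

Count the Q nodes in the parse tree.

4

[B [Q ( )] [B [Q ( [B [Q ( )]] )] [B [Q ( )]]]]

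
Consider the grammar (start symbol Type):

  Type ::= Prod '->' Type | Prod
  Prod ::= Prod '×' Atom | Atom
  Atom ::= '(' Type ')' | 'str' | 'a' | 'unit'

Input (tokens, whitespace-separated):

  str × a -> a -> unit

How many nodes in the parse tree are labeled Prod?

[Type [Prod [Prod [Atom str]] × [Atom a]] -> [Type [Prod [Atom a]] -> [Type [Prod [Atom unit]]]]]

4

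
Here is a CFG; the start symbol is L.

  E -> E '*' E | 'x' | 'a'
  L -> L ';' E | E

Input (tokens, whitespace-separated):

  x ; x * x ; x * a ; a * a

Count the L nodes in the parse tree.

[L [L [L [L [E x]] ; [E [E x] * [E x]]] ; [E [E x] * [E a]]] ; [E [E a] * [E a]]]

4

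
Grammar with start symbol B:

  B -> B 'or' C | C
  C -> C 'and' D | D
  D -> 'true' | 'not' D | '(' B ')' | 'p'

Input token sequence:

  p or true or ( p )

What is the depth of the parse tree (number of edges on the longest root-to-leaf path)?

6

[B [B [B [C [D p]]] or [C [D true]]] or [C [D ( [B [C [D p]]] )]]]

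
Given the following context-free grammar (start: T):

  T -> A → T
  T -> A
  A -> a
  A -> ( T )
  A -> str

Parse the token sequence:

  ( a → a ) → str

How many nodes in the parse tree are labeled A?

4

[T [A ( [T [A a] → [T [A a]]] )] → [T [A str]]]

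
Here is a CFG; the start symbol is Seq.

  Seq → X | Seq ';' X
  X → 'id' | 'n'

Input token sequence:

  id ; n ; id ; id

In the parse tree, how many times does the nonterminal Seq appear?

[Seq [Seq [Seq [Seq [X id]] ; [X n]] ; [X id]] ; [X id]]

4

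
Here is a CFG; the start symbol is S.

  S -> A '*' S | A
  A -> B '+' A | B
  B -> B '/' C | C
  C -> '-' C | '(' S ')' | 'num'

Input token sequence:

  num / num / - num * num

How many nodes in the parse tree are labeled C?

[S [A [B [B [B [C num]] / [C num]] / [C - [C num]]]] * [S [A [B [C num]]]]]

5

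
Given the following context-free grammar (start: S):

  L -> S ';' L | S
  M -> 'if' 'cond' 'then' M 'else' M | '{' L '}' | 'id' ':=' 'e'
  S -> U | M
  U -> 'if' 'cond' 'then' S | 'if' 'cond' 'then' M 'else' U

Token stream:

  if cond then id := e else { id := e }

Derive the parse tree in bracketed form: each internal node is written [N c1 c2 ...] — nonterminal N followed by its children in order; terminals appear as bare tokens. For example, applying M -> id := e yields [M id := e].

[S [M if cond then [M id := e] else [M { [L [S [M id := e]]] }]]]

S
M
if cond then M else M
if cond then id := e else M
if cond then id := e else { L }
if cond then id := e else { S }
if cond then id := e else { M }
if cond then id := e else { id := e }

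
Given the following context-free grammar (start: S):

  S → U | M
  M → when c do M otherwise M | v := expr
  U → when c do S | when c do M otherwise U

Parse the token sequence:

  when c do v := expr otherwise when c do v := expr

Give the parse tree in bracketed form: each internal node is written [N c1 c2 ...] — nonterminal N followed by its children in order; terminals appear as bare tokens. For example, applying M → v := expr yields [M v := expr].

[S [U when c do [M v := expr] otherwise [U when c do [S [M v := expr]]]]]

S
U
when c do M otherwise U
when c do v := expr otherwise U
when c do v := expr otherwise when c do S
when c do v := expr otherwise when c do M
when c do v := expr otherwise when c do v := expr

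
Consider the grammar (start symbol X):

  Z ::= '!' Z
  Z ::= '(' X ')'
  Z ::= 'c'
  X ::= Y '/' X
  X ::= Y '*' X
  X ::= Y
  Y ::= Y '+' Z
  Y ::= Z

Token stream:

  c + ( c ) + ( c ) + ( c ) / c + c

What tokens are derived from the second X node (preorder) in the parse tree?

[X [Y [Y [Y [Y [Z c]] + [Z ( [X [Y [Z c]]] )]] + [Z ( [X [Y [Z c]]] )]] + [Z ( [X [Y [Z c]]] )]] / [X [Y [Y [Z c]] + [Z c]]]]

c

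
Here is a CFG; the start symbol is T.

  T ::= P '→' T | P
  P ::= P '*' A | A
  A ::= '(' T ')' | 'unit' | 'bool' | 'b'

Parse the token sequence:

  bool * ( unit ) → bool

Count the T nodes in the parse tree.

[T [P [P [A bool]] * [A ( [T [P [A unit]]] )]] → [T [P [A bool]]]]

3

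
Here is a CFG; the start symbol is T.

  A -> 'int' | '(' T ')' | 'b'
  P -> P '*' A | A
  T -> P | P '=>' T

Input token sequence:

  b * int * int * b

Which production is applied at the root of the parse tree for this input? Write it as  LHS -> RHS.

T -> P

[T [P [P [P [P [A b]] * [A int]] * [A int]] * [A b]]]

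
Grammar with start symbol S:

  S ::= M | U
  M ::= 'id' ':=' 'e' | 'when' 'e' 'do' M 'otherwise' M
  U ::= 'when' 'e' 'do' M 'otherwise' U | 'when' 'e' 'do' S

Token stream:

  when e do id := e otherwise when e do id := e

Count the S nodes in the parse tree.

[S [U when e do [M id := e] otherwise [U when e do [S [M id := e]]]]]

2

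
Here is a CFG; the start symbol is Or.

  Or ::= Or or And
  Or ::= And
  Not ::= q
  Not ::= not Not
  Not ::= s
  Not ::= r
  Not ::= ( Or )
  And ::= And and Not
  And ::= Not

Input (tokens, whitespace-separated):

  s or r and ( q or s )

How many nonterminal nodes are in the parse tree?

[Or [Or [And [Not s]]] or [And [And [Not r]] and [Not ( [Or [Or [And [Not q]]] or [And [Not s]]] )]]]

14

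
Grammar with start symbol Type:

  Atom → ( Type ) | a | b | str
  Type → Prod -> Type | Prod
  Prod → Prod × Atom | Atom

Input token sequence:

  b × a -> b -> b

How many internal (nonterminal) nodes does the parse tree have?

[Type [Prod [Prod [Atom b]] × [Atom a]] -> [Type [Prod [Atom b]] -> [Type [Prod [Atom b]]]]]

11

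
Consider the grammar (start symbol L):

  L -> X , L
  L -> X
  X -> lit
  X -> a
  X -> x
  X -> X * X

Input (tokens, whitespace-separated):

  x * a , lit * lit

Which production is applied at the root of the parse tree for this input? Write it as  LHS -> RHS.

[L [X [X x] * [X a]] , [L [X [X lit] * [X lit]]]]

L -> X , L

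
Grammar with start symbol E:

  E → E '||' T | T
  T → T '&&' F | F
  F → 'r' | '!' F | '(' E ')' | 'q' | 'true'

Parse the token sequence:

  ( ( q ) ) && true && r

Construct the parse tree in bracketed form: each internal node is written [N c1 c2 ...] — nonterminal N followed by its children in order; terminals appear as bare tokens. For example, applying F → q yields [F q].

[E [T [T [T [F ( [E [T [F ( [E [T [F q]]] )]]] )]] && [F true]] && [F r]]]

E
T
T && F
T && F && F
F && F && F
( E ) && F && F
( T ) && F && F
( F ) && F && F
( ( E ) ) && F && F
( ( T ) ) && F && F
( ( F ) ) && F && F
( ( q ) ) && F && F
( ( q ) ) && true && F
( ( q ) ) && true && r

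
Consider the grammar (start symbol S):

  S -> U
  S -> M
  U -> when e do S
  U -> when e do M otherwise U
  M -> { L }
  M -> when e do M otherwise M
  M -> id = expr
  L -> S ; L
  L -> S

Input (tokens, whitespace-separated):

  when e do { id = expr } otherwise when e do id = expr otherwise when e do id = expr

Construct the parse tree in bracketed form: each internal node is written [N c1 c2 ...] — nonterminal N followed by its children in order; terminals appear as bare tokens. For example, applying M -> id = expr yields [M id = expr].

S
U
when e do M otherwise U
when e do { L } otherwise U
when e do { S } otherwise U
when e do { M } otherwise U
when e do { id = expr } otherwise U
when e do { id = expr } otherwise when e do M otherwise U
when e do { id = expr } otherwise when e do id = expr otherwise U
when e do { id = expr } otherwise when e do id = expr otherwise when e do S
when e do { id = expr } otherwise when e do id = expr otherwise when e do M
when e do { id = expr } otherwise when e do id = expr otherwise when e do id = expr

[S [U when e do [M { [L [S [M id = expr]]] }] otherwise [U when e do [M id = expr] otherwise [U when e do [S [M id = expr]]]]]]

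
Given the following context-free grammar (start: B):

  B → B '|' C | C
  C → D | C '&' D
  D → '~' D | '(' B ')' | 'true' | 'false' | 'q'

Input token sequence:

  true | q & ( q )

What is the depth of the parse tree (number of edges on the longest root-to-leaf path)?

[B [B [C [D true]]] | [C [C [D q]] & [D ( [B [C [D q]]] )]]]

6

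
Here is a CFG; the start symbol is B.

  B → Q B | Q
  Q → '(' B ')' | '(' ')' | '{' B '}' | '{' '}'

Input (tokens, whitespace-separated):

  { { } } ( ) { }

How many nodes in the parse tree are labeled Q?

4

[B [Q { [B [Q { }]] }] [B [Q ( )] [B [Q { }]]]]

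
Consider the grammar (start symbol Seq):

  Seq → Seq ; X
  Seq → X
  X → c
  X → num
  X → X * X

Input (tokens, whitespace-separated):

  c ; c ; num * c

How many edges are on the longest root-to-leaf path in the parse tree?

4

[Seq [Seq [Seq [X c]] ; [X c]] ; [X [X num] * [X c]]]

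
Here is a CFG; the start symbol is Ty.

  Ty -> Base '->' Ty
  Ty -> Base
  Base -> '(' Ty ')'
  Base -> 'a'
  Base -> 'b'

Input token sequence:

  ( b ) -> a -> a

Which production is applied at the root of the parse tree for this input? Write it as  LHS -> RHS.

[Ty [Base ( [Ty [Base b]] )] -> [Ty [Base a] -> [Ty [Base a]]]]

Ty -> Base '->' Ty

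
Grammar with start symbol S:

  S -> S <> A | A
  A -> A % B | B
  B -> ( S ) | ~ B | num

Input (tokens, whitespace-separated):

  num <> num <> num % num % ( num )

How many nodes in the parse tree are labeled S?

4

[S [S [S [A [B num]]] <> [A [B num]]] <> [A [A [A [B num]] % [B num]] % [B ( [S [A [B num]]] )]]]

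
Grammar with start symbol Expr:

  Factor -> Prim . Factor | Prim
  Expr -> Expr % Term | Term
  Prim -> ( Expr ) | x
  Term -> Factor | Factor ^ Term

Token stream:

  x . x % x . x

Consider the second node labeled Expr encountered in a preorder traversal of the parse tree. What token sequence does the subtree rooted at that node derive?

[Expr [Expr [Term [Factor [Prim x] . [Factor [Prim x]]]]] % [Term [Factor [Prim x] . [Factor [Prim x]]]]]

x . x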